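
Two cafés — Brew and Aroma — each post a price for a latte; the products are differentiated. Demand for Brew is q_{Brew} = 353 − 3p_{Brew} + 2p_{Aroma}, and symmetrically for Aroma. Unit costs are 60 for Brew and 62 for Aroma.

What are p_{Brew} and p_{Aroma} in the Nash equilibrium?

133.625, 134.375

Brew's profit: π = (p_{Brew} − 60)(353 − 3p_{Brew} + 2p_{Aroma}).
∂π/∂p_{Brew} = 533 − 6p_{Brew} + 2p_{Aroma} = 0 ⇒ p_{Brew} = 533/6 + (1/3)p_{Aroma}.
Similarly p_{Aroma} = 539/6 + (1/3)p_{Brew}.
Plugging p_{Aroma} into Brew's best response: p_{Brew} = 533/6 + (1/3)(539/6 + (1/3)p_{Brew}) ⇒ (8/9)p_{Brew} = 1069/9, so p_{Brew} = 133.625.
Then p_{Aroma} = 539/6 + (1/3)·133.625 = 134.375.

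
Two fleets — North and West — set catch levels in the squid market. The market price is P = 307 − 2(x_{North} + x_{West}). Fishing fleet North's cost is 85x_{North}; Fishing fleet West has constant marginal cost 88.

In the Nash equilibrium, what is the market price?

Fishing fleet North's profit: π = x_{North}(307 − 2(x_{North} + x_{West})) − 85x_{North}.
∂π/∂x_{North} = 222 − 4x_{North} − 2x_{West} = 0, so x_{North} = 55.5 − 0.5x_{West}.
By the same steps for West: x_{West} = 54.75 − 0.5x_{North}.
Solving the two reaction functions simultaneously: (1 − (−0.5)(−0.5))x_{North} = 55.5 − 0.5·54.75, so 0.75x_{North} = 28.125 and x_{North} = 37.5.
Then x_{West} = 54.75 − 0.5·37.5 = 36.
Equilibrium price: P = 307 − 2·73.5 = 160.

160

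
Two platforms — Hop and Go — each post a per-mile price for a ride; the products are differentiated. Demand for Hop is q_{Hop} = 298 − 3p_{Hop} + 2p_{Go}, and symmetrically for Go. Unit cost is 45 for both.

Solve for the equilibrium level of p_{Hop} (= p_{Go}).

108.25

Hop's profit: π = (p_{Hop} − 45)(298 − 3p_{Hop} + 2p_{Go}).
∂π/∂p_{Hop} = 433 − 6p_{Hop} + 2p_{Go} = 0 ⇒ p_{Hop} = 433/6 + (1/3)p_{Go}.
The game is symmetric, so in equilibrium p_{Go} = p_{Hop}: the reaction function gives (2/3)p_{Hop} = 433/6, hence p_{Hop} = 108.25.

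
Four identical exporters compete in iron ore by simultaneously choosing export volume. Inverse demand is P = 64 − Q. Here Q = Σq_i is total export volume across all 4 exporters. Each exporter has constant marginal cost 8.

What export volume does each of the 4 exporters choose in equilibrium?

11.2

A representative exporter's profit is π_i = q_i(64 − Q) − 8q_i, with Q = q_i + Σ_{j≠i} q_j.
First-order condition: 56 − 2q_i − Σ_{j≠i} q_j = 0.
Imposing symmetry (q_j = q for all j) turns Σ_{j≠i} q_j into 3q, so 56 = 5q and q = 11.2.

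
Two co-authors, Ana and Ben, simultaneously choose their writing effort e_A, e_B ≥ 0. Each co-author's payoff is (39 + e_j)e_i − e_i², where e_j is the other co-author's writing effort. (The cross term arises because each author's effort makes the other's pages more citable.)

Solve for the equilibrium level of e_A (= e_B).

39

Ana's payoff is (39 + e_B)e_A − e_A².
∂π/∂e_A = 39 + e_B − 2e_A = 0, so e_A = 19.5 + 0.5e_B.
Setting e_A = e_B in the reaction function: e_A = 19.5 + 0.5e_A, so e_A = 19.5 / 0.5 = 39.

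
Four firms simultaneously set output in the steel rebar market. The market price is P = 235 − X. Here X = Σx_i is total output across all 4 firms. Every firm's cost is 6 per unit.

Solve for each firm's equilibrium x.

A representative firm's profit is π_i = x_i(235 − X) − 6x_i, with X = x_i + Σ_{j≠i} x_j.
First-order condition: 229 − 2x_i − Σ_{j≠i} x_j = 0.
Imposing symmetry (x_j = x for all j) turns Σ_{j≠i} x_j into 3x, so 229 = 5x and x = 45.8.

45.8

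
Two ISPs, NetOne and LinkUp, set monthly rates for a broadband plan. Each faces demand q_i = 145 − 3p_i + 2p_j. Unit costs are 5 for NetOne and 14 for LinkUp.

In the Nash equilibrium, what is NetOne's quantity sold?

NetOne's profit: π = (p_{NetOne} − 5)(145 − 3p_{NetOne} + 2p_{LinkUp}).
∂π/∂p_{NetOne} = 160 − 6p_{NetOne} + 2p_{LinkUp} = 0 ⇒ p_{NetOne} = 80/3 + (1/3)p_{LinkUp}.
Similarly p_{LinkUp} = 187/6 + (1/3)p_{NetOne}.
Substituting the second reaction function into the first: p_{NetOne} = 80/3 + (1/3)(187/6 + (1/3)p_{NetOne}), which gives (8/9)p_{NetOne} = 667/18 ⇒ p_{NetOne} = 41.6875.
Then p_{LinkUp} = 187/6 + (1/3)·41.6875 = 45.0625.
q_{NetOne} = 145 − 3·41.6875 + 2·45.0625 = 110.0625.

110.0625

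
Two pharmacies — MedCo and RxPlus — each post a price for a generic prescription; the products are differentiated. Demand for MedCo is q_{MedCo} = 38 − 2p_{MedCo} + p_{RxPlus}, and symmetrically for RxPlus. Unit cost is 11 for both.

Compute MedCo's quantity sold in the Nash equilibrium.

MedCo's profit: π = (p_{MedCo} − 11)(38 − 2p_{MedCo} + p_{RxPlus}).
∂π/∂p_{MedCo} = 60 − 4p_{MedCo} + p_{RxPlus} = 0 ⇒ p_{MedCo} = 15 + 0.25p_{RxPlus}.
Setting p_{MedCo} = p_{RxPlus} in the reaction function: p_{MedCo} = 15 + 0.25p_{MedCo}, so p_{MedCo} = 15 / 0.75 = 20.
q_{MedCo} = 38 − 2·20 + 20 = 18.

18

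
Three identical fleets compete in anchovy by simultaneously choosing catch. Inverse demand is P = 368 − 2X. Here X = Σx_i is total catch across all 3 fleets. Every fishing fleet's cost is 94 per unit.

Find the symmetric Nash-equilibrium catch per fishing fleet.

34.25

A representative fishing fleet's profit is π_i = x_i(368 − 2X) − 94x_i, with X = x_i + Σ_{j≠i} x_j.
First-order condition: 274 − 4x_i − 2Σ_{j≠i} x_j = 0.
Imposing symmetry (x_j = x for all j) turns Σ_{j≠i} x_j into 2x, so 274 = 8x and x = 34.25.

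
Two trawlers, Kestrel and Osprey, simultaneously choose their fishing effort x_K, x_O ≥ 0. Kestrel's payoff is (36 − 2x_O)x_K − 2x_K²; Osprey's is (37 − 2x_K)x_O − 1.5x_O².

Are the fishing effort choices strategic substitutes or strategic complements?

strategic substitutes

Expanding Kestrel's payoff: 36x_K − 2x_Ox_K − 2x_K².
∂π/∂x_K = 36 − 2x_O − 4x_K = 0, so x_K = 9 − 0.5x_O.
The best-response slope dx_K/dx_O = −0.5 < 0: the reaction function is downward-sloping, so the choices are strategic substitutes.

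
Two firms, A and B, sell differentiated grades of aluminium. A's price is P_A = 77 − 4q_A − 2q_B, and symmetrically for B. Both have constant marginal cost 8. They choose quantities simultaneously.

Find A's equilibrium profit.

Firm A's profit: π = q_A(77 − 4q_A − 2q_B) − 8q_A.
∂π/∂q_A = 69 − 8q_A − 2q_B = 0 ⇒ q_A = 8.625 − 0.25q_B.
The game is symmetric, so in equilibrium q_B = q_A: the reaction function gives 1.25q_A = 8.625, hence q_A = 6.9.
P_A = 77 − 4·6.9 − 2·6.9 = 35.6.
Profit = (35.6 − 8)·6.9 = 190.44.

190.44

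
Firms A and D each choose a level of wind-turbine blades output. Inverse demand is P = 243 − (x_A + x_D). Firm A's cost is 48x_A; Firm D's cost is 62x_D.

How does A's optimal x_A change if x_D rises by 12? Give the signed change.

-6

Firm A's profit: π = x_A(243 − (x_A + x_D)) − 48x_A.
∂π/∂x_A = 195 − 2x_A − x_D = 0, so x_A = 97.5 − 0.5x_D.
The reaction-function slope is −0.5, so a 12-unit rise in x_D moves x_A by −0.5 × 12 = −6. A's best response falls — the actions are strategic substitutes.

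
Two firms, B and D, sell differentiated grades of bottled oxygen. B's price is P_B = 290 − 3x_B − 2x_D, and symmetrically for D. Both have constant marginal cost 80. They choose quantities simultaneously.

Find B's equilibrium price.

Firm B's profit: π = x_B(290 − 3x_B − 2x_D) − 80x_B.
∂π/∂x_B = 210 − 6x_B − 2x_D = 0 ⇒ x_B = 35 − (1/3)x_D.
The game is symmetric, so in equilibrium x_D = x_B: the reaction function gives (4/3)x_B = 35, hence x_B = 26.25.
P_B = 290 − 3·26.25 − 2·26.25 = 158.75.

158.75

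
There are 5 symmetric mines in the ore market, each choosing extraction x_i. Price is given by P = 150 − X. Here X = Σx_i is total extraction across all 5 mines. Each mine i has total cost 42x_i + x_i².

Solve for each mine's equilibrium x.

A representative mine's profit is π_i = x_i(150 − X) − 42x_i − x_i², with X = x_i + Σ_{j≠i} x_j.
First-order condition: 108 − 4x_i − Σ_{j≠i} x_j = 0.
Imposing symmetry (x_j = x for all j) turns Σ_{j≠i} x_j into 4x, so 108 = 8x and x = 13.5.

13.5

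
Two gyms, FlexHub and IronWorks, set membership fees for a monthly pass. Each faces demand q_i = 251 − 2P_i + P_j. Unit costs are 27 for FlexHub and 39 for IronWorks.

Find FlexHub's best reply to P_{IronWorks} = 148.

113.25

FlexHub's profit: π = (P_{FlexHub} − 27)(251 − 2P_{FlexHub} + P_{IronWorks}).
∂π/∂P_{FlexHub} = 305 − 4P_{FlexHub} + P_{IronWorks} = 0 ⇒ P_{FlexHub} = 76.25 + 0.25P_{IronWorks}.
At P_{IronWorks} = 148: P_{FlexHub} = 76.25 + 0.25·148 = 113.25.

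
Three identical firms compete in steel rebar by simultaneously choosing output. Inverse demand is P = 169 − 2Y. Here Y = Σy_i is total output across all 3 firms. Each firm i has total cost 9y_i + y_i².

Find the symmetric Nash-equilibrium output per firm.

A representative firm's profit is π_i = y_i(169 − 2Y) − 9y_i − y_i², with Y = y_i + Σ_{j≠i} y_j.
First-order condition: 160 − 6y_i − 2Σ_{j≠i} y_j = 0.
In a symmetric equilibrium every firm chooses the same y, so Σ_{j≠i} y_j = 2y. The condition becomes 160 − 10y = 0, giving y = 160/10 = 16.

16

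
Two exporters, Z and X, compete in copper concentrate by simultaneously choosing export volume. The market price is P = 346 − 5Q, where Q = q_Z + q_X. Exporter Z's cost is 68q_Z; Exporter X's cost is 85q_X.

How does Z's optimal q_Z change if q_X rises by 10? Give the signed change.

Exporter Z's profit: π = q_Z(346 − 5(q_Z + q_X)) − 68q_Z.
∂π/∂q_Z = 278 − 10q_Z − 5q_X = 0, so q_Z = 27.8 − 0.5q_X.
The reaction-function slope is −0.5, so a 10-unit rise in q_X moves q_Z by −0.5 × 10 = −5. Z's best response falls — the actions are strategic substitutes.

-5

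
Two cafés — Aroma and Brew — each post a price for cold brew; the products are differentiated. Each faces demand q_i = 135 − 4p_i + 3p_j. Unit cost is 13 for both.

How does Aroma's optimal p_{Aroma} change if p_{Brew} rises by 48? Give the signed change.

18

Aroma's profit: π = (p_{Aroma} − 13)(135 − 4p_{Aroma} + 3p_{Brew}).
∂π/∂p_{Aroma} = 187 − 8p_{Aroma} + 3p_{Brew} = 0 ⇒ p_{Aroma} = 23.375 + 0.375p_{Brew}.
The reaction-function slope is 0.375, so a 48-unit rise in p_{Brew} moves p_{Aroma} by 0.375 × 48 = 18. Aroma's best response rises — the actions are strategic complements.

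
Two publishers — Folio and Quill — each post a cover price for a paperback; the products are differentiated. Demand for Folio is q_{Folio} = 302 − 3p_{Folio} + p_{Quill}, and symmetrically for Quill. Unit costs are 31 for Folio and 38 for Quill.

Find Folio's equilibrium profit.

7085.88

Folio's profit: π = (p_{Folio} − 31)(302 − 3p_{Folio} + p_{Quill}).
∂π/∂p_{Folio} = 395 − 6p_{Folio} + p_{Quill} = 0 ⇒ p_{Folio} = 395/6 + (1/6)p_{Quill}.
Similarly p_{Quill} = 208/3 + (1/6)p_{Folio}.
Plugging p_{Quill} into Folio's best response: p_{Folio} = 395/6 + (1/6)(208/3 + (1/6)p_{Folio}) ⇒ (35/36)p_{Folio} = 1393/18, so p_{Folio} = 79.6.
Then p_{Quill} = 208/3 + (1/6)·79.6 = 82.6.
q_{Folio} = 302 − 3·79.6 + 82.6 = 145.8.
Profit = (79.6 − 31)·145.8 = 7085.88.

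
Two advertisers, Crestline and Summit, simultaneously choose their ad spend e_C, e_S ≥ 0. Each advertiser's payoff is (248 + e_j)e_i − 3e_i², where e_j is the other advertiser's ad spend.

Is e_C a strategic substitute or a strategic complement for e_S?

Crestline's payoff is (248 + e_S)e_C − 3e_C².
∂π/∂e_C = 248 + e_S − 6e_C = 0, so e_C = 124/3 + (1/6)e_S.
The best-response slope de_C/de_S = 1/6 > 0: the reaction function is upward-sloping, so the choices are strategic complements.

strategic complements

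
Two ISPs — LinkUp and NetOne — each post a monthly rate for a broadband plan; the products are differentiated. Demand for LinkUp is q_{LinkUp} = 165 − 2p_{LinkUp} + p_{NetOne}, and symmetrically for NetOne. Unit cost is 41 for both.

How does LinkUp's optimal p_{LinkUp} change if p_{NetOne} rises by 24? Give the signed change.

6

LinkUp's profit: π = (p_{LinkUp} − 41)(165 − 2p_{LinkUp} + p_{NetOne}).
∂π/∂p_{LinkUp} = 247 − 4p_{LinkUp} + p_{NetOne} = 0 ⇒ p_{LinkUp} = 61.75 + 0.25p_{NetOne}.
The reaction-function slope is 0.25, so a 24-unit rise in p_{NetOne} moves p_{LinkUp} by 0.25 × 24 = 6. LinkUp's best response rises — the actions are strategic complements.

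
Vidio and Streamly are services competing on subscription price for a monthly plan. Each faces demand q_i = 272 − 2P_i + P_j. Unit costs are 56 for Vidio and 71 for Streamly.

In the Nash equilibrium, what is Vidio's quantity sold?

Vidio's profit: π = (P_{Vidio} − 56)(272 − 2P_{Vidio} + P_{Streamly}).
∂π/∂P_{Vidio} = 384 − 4P_{Vidio} + P_{Streamly} = 0 ⇒ P_{Vidio} = 96 + 0.25P_{Streamly}.
Similarly P_{Streamly} = 103.5 + 0.25P_{Vidio}.
Plugging P_{Streamly} into Vidio's best response: P_{Vidio} = 96 + 0.25(103.5 + 0.25P_{Vidio}) ⇒ 0.9375P_{Vidio} = 121.875, so P_{Vidio} = 130.
Then P_{Streamly} = 103.5 + 0.25·130 = 136.
q_{Vidio} = 272 − 2·130 + 136 = 148.

148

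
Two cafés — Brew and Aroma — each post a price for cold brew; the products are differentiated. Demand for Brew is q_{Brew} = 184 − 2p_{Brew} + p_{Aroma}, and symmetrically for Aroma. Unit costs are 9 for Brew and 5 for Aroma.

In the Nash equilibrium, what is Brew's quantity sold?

Brew's profit: π = (p_{Brew} − 9)(184 − 2p_{Brew} + p_{Aroma}).
∂π/∂p_{Brew} = 202 − 4p_{Brew} + p_{Aroma} = 0 ⇒ p_{Brew} = 50.5 + 0.25p_{Aroma}.
Similarly p_{Aroma} = 48.5 + 0.25p_{Brew}.
Plugging p_{Aroma} into Brew's best response: p_{Brew} = 50.5 + 0.25(48.5 + 0.25p_{Brew}) ⇒ 0.9375p_{Brew} = 62.625, so p_{Brew} = 66.8.
Then p_{Aroma} = 48.5 + 0.25·66.8 = 65.2.
q_{Brew} = 184 − 2·66.8 + 65.2 = 115.6.

115.6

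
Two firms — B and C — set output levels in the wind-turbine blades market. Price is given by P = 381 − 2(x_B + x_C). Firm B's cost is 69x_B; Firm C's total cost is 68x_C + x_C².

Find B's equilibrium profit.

Firm B's profit: π = x_B(381 − 2(x_B + x_C)) − 69x_B.
∂π/∂x_B = 312 − 4x_B − 2x_C = 0, so x_B = 78 − 0.5x_C.
For C: ∂π/∂x_C = 313 − 6x_C − 2x_B = 0 ⇒ x_C = 313/6 − (1/3)x_B.
Substituting the second reaction function into the first: x_B = 78 − 0.5(313/6 − (1/3)x_B), which gives (5/6)x_B = 623/12 ⇒ x_B = 62.3.
Then x_C = 313/6 − (1/3)·62.3 = 31.4.
Price P = 381 − 2·93.7 = 193.6.
B's profit: (193.6 − 69)·62.3 = 7762.58.

7762.58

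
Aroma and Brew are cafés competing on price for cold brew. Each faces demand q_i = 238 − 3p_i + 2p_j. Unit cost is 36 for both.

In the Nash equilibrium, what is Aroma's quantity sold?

Aroma's profit: π = (p_{Aroma} − 36)(238 − 3p_{Aroma} + 2p_{Brew}).
∂π/∂p_{Aroma} = 346 − 6p_{Aroma} + 2p_{Brew} = 0 ⇒ p_{Aroma} = 173/3 + (1/3)p_{Brew}.
By symmetry p_{Brew} = p_{Aroma}; substituting into the reaction function, (2/3)p_{Aroma} = 173/3 and p_{Aroma} = 86.5.
q_{Aroma} = 238 − 3·86.5 + 2·86.5 = 151.5.

151.5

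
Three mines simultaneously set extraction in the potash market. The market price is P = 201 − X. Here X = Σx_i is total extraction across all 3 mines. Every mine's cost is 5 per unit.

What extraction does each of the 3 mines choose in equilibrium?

49

A representative mine's profit is π_i = x_i(201 − X) − 5x_i, with X = x_i + Σ_{j≠i} x_j.
First-order condition: 196 − 2x_i − Σ_{j≠i} x_j = 0.
Imposing symmetry (x_j = x for all j) turns Σ_{j≠i} x_j into 2x, so 196 = 4x and x = 49.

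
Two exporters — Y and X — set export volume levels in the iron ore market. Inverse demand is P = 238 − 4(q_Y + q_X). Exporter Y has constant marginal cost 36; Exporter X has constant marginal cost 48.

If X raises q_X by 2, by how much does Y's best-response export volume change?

-1

Exporter Y's profit: π = q_Y(238 − 4(q_Y + q_X)) − 36q_Y.
∂π/∂q_Y = 202 − 8q_Y − 4q_X = 0, so q_Y = 25.25 − 0.5q_X.
The reaction-function slope is −0.5, so a 2-unit rise in q_X moves q_Y by −0.5 × 2 = −1. Y's best response falls — the actions are strategic substitutes.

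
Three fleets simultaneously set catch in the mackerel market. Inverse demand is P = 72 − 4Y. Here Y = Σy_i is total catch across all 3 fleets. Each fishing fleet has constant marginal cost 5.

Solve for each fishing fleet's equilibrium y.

A representative fishing fleet's profit is π_i = y_i(72 − 4Y) − 5y_i, with Y = y_i + Σ_{j≠i} y_j.
First-order condition: 67 − 8y_i − 4Σ_{j≠i} y_j = 0.
In a symmetric equilibrium every fishing fleet chooses the same y, so Σ_{j≠i} y_j = 2y. The condition becomes 67 − 16y = 0, giving y = 67/16 = 4.1875.

4.1875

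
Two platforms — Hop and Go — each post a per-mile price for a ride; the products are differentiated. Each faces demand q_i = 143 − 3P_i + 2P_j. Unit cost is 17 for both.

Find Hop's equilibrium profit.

Hop's profit: π = (P_{Hop} − 17)(143 − 3P_{Hop} + 2P_{Go}).
∂π/∂P_{Hop} = 194 − 6P_{Hop} + 2P_{Go} = 0 ⇒ P_{Hop} = 97/3 + (1/3)P_{Go}.
Setting P_{Hop} = P_{Go} in the reaction function: P_{Hop} = 97/3 + (1/3)P_{Hop}, so P_{Hop} = (97/3) / (2/3) = 48.5.
q_{Hop} = 143 − 3·48.5 + 2·48.5 = 94.5.
Profit = (48.5 − 17)·94.5 = 2976.75.

2976.75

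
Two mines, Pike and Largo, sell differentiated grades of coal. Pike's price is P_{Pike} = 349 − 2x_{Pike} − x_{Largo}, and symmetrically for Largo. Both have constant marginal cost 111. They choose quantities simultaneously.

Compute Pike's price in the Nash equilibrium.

Mine Pike's profit: π = x_{Pike}(349 − 2x_{Pike} − x_{Largo}) − 111x_{Pike}.
∂π/∂x_{Pike} = 238 − 4x_{Pike} − x_{Largo} = 0 ⇒ x_{Pike} = 59.5 − 0.25x_{Largo}.
By symmetry x_{Largo} = x_{Pike}; substituting into the reaction function, 1.25x_{Pike} = 59.5 and x_{Pike} = 47.6.
P_{Pike} = 349 − 2·47.6 − 47.6 = 206.2.

206.2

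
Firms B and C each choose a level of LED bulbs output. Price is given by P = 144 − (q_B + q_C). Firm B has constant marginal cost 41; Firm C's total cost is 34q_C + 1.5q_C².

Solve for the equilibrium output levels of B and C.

45, 13

Firm B's profit: π = q_B(144 − (q_B + q_C)) − 41q_B.
∂π/∂q_B = 103 − 2q_B − q_C = 0, so q_B = 51.5 − 0.5q_C.
For C: ∂π/∂q_C = 110 − 5q_C − q_B = 0 ⇒ q_C = 22 − 0.2q_B.
Plugging q_C into B's best response: q_B = 51.5 − 0.5(22 − 0.2q_B) ⇒ 0.9q_B = 40.5, so q_B = 45.
Then q_C = 22 − 0.2·45 = 13.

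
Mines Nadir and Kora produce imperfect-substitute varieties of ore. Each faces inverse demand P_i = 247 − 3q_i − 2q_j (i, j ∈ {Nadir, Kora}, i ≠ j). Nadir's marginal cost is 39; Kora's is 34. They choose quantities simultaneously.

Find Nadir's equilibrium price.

116.0625

Mine Nadir's profit: π = q_{Nadir}(247 − 3q_{Nadir} − 2q_{Kora}) − 39q_{Nadir}.
∂π/∂q_{Nadir} = 208 − 6q_{Nadir} − 2q_{Kora} = 0 ⇒ q_{Nadir} = 104/3 − (1/3)q_{Kora}.
Similarly q_{Kora} = 35.5 − (1/3)q_{Nadir}.
Solving the two reaction functions simultaneously: (1 − (−1/3)(−1/3))q_{Nadir} = 104/3 − (1/3)·35.5, so (8/9)q_{Nadir} = 137/6 and q_{Nadir} = 25.6875.
Then q_{Kora} = 35.5 − (1/3)·25.6875 = 26.9375.
P_{Nadir} = 247 − 3·25.6875 − 2·26.9375 = 116.0625.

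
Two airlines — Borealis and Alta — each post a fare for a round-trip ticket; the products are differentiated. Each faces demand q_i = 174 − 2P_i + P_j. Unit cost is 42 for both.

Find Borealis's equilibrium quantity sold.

Borealis's profit: π = (P_{Borealis} − 42)(174 − 2P_{Borealis} + P_{Alta}).
∂π/∂P_{Borealis} = 258 − 4P_{Borealis} + P_{Alta} = 0 ⇒ P_{Borealis} = 64.5 + 0.25P_{Alta}.
The game is symmetric, so in equilibrium P_{Alta} = P_{Borealis}: the reaction function gives 0.75P_{Borealis} = 64.5, hence P_{Borealis} = 86.
q_{Borealis} = 174 − 2·86 + 86 = 88.

88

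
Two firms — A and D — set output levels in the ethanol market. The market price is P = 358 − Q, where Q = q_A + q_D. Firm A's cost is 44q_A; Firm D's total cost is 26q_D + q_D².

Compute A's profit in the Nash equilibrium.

17424

Firm A's profit: π = q_A(358 − (q_A + q_D)) − 44q_A.
∂π/∂q_A = 314 − 2q_A − q_D = 0, so q_A = 157 − 0.5q_D.
For D: ∂π/∂q_D = 332 − 4q_D − q_A = 0 ⇒ q_D = 83 − 0.25q_A.
Substituting the second reaction function into the first: q_A = 157 − 0.5(83 − 0.25q_A), which gives 0.875q_A = 115.5 ⇒ q_A = 132.
Then q_D = 83 − 0.25·132 = 50.
Price P = 358 − 182 = 176.
A's profit: (176 − 44)·132 = 17424.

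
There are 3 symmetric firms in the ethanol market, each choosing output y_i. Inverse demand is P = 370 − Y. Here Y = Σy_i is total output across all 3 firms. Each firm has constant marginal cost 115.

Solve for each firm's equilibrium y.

A representative firm's profit is π_i = y_i(370 − Y) − 115y_i, with Y = y_i + Σ_{j≠i} y_j.
First-order condition: 255 − 2y_i − Σ_{j≠i} y_j = 0.
Imposing symmetry (y_j = y for all j) turns Σ_{j≠i} y_j into 2y, so 255 = 4y and y = 63.75.

63.75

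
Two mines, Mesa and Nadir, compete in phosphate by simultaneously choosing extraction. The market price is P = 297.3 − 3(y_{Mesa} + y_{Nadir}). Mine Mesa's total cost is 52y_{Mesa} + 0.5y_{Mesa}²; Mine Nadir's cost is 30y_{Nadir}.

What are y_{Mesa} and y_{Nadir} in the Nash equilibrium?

Mine Mesa's profit: π = y_{Mesa}(297.3 − 3(y_{Mesa} + y_{Nadir})) − 52y_{Mesa} − 0.5y_{Mesa}².
∂π/∂y_{Mesa} = 245.3 − 7y_{Mesa} − 3y_{Nadir} = 0, so y_{Mesa} = 2453/70 − (3/7)y_{Nadir}.
For Nadir: ∂π/∂y_{Nadir} = 267.3 − 6y_{Nadir} − 3y_{Mesa} = 0 ⇒ y_{Nadir} = 44.55 − 0.5y_{Mesa}.
Plugging y_{Nadir} into Mesa's best response: y_{Mesa} = 2453/70 − (3/7)(44.55 − 0.5y_{Mesa}) ⇒ (11/14)y_{Mesa} = 15.95, so y_{Mesa} = 20.3.
Then y_{Nadir} = 44.55 − 0.5·20.3 = 34.4.

20.3, 34.4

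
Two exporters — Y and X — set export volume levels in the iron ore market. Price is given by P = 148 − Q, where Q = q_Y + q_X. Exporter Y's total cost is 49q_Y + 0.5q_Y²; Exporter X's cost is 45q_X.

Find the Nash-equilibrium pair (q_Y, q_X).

19, 42

Exporter Y's profit: π = q_Y(148 − (q_Y + q_X)) − 49q_Y − 0.5q_Y².
∂π/∂q_Y = 99 − 3q_Y − q_X = 0, so q_Y = 33 − (1/3)q_X.
For X: ∂π/∂q_X = 103 − 2q_X − q_Y = 0 ⇒ q_X = 51.5 − 0.5q_Y.
Substituting the second reaction function into the first: q_Y = 33 − (1/3)(51.5 − 0.5q_Y), which gives (5/6)q_Y = 95/6 ⇒ q_Y = 19.
Then q_X = 51.5 − 0.5·19 = 42.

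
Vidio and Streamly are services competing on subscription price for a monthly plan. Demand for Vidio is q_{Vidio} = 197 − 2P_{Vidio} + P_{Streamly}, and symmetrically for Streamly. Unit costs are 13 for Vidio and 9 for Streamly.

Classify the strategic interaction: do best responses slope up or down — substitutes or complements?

strategic complements

Vidio's profit: π = (P_{Vidio} − 13)(197 − 2P_{Vidio} + P_{Streamly}).
∂π/∂P_{Vidio} = 223 − 4P_{Vidio} + P_{Streamly} = 0 ⇒ P_{Vidio} = 55.75 + 0.25P_{Streamly}.
The best-response slope dP_{Vidio}/dP_{Streamly} = 0.25 > 0: the reaction function is upward-sloping, so the choices are strategic complements.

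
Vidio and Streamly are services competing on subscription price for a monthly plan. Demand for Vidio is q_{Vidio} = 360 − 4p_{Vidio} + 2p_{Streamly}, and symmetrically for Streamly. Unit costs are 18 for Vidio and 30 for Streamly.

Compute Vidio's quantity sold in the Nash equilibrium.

222.4

Vidio's profit: π = (p_{Vidio} − 18)(360 − 4p_{Vidio} + 2p_{Streamly}).
∂π/∂p_{Vidio} = 432 − 8p_{Vidio} + 2p_{Streamly} = 0 ⇒ p_{Vidio} = 54 + 0.25p_{Streamly}.
Similarly p_{Streamly} = 60 + 0.25p_{Vidio}.
Substituting the second reaction function into the first: p_{Vidio} = 54 + 0.25(60 + 0.25p_{Vidio}), which gives 0.9375p_{Vidio} = 69 ⇒ p_{Vidio} = 73.6.
Then p_{Streamly} = 60 + 0.25·73.6 = 78.4.
q_{Vidio} = 360 − 4·73.6 + 2·78.4 = 222.4.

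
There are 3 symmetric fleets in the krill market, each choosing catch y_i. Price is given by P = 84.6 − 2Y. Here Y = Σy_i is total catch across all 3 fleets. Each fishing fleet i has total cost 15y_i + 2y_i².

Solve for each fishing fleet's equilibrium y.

A representative fishing fleet's profit is π_i = y_i(84.6 − 2Y) − 15y_i − 2y_i², with Y = y_i + Σ_{j≠i} y_j.
First-order condition: 69.6 − 8y_i − 2Σ_{j≠i} y_j = 0.
Imposing symmetry (y_j = y for all j) turns Σ_{j≠i} y_j into 2y, so 69.6 = 12y and y = 5.8.

5.8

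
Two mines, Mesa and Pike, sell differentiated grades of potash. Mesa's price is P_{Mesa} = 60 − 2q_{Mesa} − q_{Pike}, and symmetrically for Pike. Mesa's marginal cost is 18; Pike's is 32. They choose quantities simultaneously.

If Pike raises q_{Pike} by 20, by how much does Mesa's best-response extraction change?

-5

Mine Mesa's profit: π = q_{Mesa}(60 − 2q_{Mesa} − q_{Pike}) − 18q_{Mesa}.
∂π/∂q_{Mesa} = 42 − 4q_{Mesa} − q_{Pike} = 0 ⇒ q_{Mesa} = 10.5 − 0.25q_{Pike}.
The reaction-function slope is −0.25, so a 20-unit rise in q_{Pike} moves q_{Mesa} by −0.25 × 20 = −5. Mesa's best response falls — the actions are strategic substitutes.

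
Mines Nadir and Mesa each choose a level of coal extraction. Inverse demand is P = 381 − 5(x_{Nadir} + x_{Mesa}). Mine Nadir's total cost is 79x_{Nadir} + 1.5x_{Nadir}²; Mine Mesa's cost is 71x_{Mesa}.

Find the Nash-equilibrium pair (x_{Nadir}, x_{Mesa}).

Mine Nadir's profit: π = x_{Nadir}(381 − 5(x_{Nadir} + x_{Mesa})) − 79x_{Nadir} − 1.5x_{Nadir}².
∂π/∂x_{Nadir} = 302 − 13x_{Nadir} − 5x_{Mesa} = 0, so x_{Nadir} = 302/13 − (5/13)x_{Mesa}.
For Mesa: ∂π/∂x_{Mesa} = 310 − 10x_{Mesa} − 5x_{Nadir} = 0 ⇒ x_{Mesa} = 31 − 0.5x_{Nadir}.
Solving the two reaction functions simultaneously: (1 − (−5/13)(−0.5))x_{Nadir} = 302/13 − (5/13)·31, so (21/26)x_{Nadir} = 147/13 and x_{Nadir} = 14.
Then x_{Mesa} = 31 − 0.5·14 = 24.

14, 24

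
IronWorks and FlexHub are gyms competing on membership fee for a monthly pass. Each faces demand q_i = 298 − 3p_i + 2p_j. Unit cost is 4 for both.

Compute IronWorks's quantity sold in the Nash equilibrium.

IronWorks's profit: π = (p_{IronWorks} − 4)(298 − 3p_{IronWorks} + 2p_{FlexHub}).
∂π/∂p_{IronWorks} = 310 − 6p_{IronWorks} + 2p_{FlexHub} = 0 ⇒ p_{IronWorks} = 155/3 + (1/3)p_{FlexHub}.
By symmetry p_{FlexHub} = p_{IronWorks}; substituting into the reaction function, (2/3)p_{IronWorks} = 155/3 and p_{IronWorks} = 77.5.
q_{IronWorks} = 298 − 3·77.5 + 2·77.5 = 220.5.

220.5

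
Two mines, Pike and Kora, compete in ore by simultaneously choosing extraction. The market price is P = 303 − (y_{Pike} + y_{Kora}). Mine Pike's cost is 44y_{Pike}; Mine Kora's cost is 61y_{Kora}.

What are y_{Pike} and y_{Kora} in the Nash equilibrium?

Mine Pike's profit: π = y_{Pike}(303 − (y_{Pike} + y_{Kora})) − 44y_{Pike}.
∂π/∂y_{Pike} = 259 − 2y_{Pike} − y_{Kora} = 0, so y_{Pike} = 129.5 − 0.5y_{Kora}.
By the same steps for Kora: y_{Kora} = 121 − 0.5y_{Pike}.
Solving the two reaction functions simultaneously: (1 − (−0.5)(−0.5))y_{Pike} = 129.5 − 0.5·121, so 0.75y_{Pike} = 69 and y_{Pike} = 92.
Then y_{Kora} = 121 − 0.5·92 = 75.

92, 75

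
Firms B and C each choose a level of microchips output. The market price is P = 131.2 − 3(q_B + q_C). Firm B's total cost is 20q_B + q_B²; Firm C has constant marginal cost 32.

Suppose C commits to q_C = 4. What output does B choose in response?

Firm B's profit: π = q_B(131.2 − 3(q_B + q_C)) − 20q_B − q_B².
∂π/∂q_B = 111.2 − 8q_B − 3q_C = 0, so q_B = 13.9 − 0.375q_C.
At q_C = 4: q_B = 13.9 − 0.375·4 = 12.4.

12.4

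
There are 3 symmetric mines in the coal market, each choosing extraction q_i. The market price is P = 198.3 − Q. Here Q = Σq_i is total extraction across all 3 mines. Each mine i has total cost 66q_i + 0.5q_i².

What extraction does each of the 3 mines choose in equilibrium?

A representative mine's profit is π_i = q_i(198.3 − Q) − 66q_i − 0.5q_i², with Q = q_i + Σ_{j≠i} q_j.
First-order condition: 132.3 − 3q_i − Σ_{j≠i} q_j = 0.
Imposing symmetry (q_j = q for all j) turns Σ_{j≠i} q_j into 2q, so 132.3 = 5q and q = 26.46.

26.46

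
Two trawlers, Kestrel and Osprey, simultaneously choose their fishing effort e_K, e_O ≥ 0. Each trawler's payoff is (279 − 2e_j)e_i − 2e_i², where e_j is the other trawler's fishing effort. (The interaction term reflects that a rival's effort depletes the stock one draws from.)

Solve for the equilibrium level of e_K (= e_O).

Kestrel's payoff is (279 − 2e_O)e_K − 2e_K².
∂π/∂e_K = 279 − 2e_O − 4e_K = 0, so e_K = 69.75 − 0.5e_O.
By symmetry e_O = e_K; substituting into the reaction function, 1.5e_K = 69.75 and e_K = 46.5.

46.5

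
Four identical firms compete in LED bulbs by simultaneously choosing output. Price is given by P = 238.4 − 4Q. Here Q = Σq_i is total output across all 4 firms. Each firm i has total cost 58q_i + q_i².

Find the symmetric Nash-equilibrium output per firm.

A representative firm's profit is π_i = q_i(238.4 − 4Q) − 58q_i − q_i², with Q = q_i + Σ_{j≠i} q_j.
First-order condition: 180.4 − 10q_i − 4Σ_{j≠i} q_j = 0.
With identical firms, set every q_j = q: then 180.4 − 10q − 12q = 0, i.e. q = 180.4/22 = 8.2.

8.2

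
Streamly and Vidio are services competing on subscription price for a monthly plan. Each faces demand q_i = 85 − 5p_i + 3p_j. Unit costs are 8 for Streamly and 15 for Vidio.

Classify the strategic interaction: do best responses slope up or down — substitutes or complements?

strategic complements

Streamly's profit: π = (p_{Streamly} − 8)(85 − 5p_{Streamly} + 3p_{Vidio}).
∂π/∂p_{Streamly} = 125 − 10p_{Streamly} + 3p_{Vidio} = 0 ⇒ p_{Streamly} = 12.5 + 0.3p_{Vidio}.
The best-response slope dp_{Streamly}/dp_{Vidio} = 0.3 > 0: the reaction function is upward-sloping, so the choices are strategic complements.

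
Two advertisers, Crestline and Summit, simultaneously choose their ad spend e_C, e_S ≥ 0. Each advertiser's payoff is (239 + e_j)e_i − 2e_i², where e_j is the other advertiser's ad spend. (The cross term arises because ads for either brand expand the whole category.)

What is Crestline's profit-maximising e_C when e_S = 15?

63.5

Crestline's payoff is (239 + e_S)e_C − 2e_C².
∂π/∂e_C = 239 + e_S − 4e_C = 0, so e_C = 59.75 + 0.25e_S.
At e_S = 15: e_C = 59.75 + 0.25·15 = 63.5.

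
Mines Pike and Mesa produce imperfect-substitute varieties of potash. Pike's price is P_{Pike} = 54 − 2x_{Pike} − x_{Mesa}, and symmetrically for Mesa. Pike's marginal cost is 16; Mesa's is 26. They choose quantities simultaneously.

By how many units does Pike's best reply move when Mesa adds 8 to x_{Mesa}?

Mine Pike's profit: π = x_{Pike}(54 − 2x_{Pike} − x_{Mesa}) − 16x_{Pike}.
∂π/∂x_{Pike} = 38 − 4x_{Pike} − x_{Mesa} = 0 ⇒ x_{Pike} = 9.5 − 0.25x_{Mesa}.
The reaction-function slope is −0.25, so an 8-unit rise in x_{Mesa} moves x_{Pike} by −0.25 × 8 = −2. Pike's best response falls — the actions are strategic substitutes.

-2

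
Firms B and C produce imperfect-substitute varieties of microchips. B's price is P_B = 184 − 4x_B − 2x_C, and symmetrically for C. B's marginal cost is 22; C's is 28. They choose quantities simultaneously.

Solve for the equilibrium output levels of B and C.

16.4, 15.4

Firm B's profit: π = x_B(184 − 4x_B − 2x_C) − 22x_B.
∂π/∂x_B = 162 − 8x_B − 2x_C = 0 ⇒ x_B = 20.25 − 0.25x_C.
Similarly x_C = 19.5 − 0.25x_B.
Solving the two reaction functions simultaneously: (1 − (−0.25)(−0.25))x_B = 20.25 − 0.25·19.5, so 0.9375x_B = 15.375 and x_B = 16.4.
Then x_C = 19.5 − 0.25·16.4 = 15.4.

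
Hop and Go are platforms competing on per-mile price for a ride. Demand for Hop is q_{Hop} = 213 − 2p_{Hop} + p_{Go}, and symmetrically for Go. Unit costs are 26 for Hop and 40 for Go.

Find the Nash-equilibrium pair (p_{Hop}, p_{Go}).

Hop's profit: π = (p_{Hop} − 26)(213 − 2p_{Hop} + p_{Go}).
∂π/∂p_{Hop} = 265 − 4p_{Hop} + p_{Go} = 0 ⇒ p_{Hop} = 66.25 + 0.25p_{Go}.
Similarly p_{Go} = 73.25 + 0.25p_{Hop}.
Solving the two reaction functions simultaneously: (1 − (0.25)(0.25))p_{Hop} = 66.25 + 0.25·73.25, so 0.9375p_{Hop} = 84.5625 and p_{Hop} = 90.2.
Then p_{Go} = 73.25 + 0.25·90.2 = 95.8.

90.2, 95.8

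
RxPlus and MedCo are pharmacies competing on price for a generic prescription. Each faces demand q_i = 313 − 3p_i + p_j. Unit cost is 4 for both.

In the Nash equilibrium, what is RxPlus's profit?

11163

RxPlus's profit: π = (p_{RxPlus} − 4)(313 − 3p_{RxPlus} + p_{MedCo}).
∂π/∂p_{RxPlus} = 325 − 6p_{RxPlus} + p_{MedCo} = 0 ⇒ p_{RxPlus} = 325/6 + (1/6)p_{MedCo}.
The game is symmetric, so in equilibrium p_{MedCo} = p_{RxPlus}: the reaction function gives (5/6)p_{RxPlus} = 325/6, hence p_{RxPlus} = 65.
q_{RxPlus} = 313 − 3·65 + 65 = 183.
Profit = (65 − 4)·183 = 11163.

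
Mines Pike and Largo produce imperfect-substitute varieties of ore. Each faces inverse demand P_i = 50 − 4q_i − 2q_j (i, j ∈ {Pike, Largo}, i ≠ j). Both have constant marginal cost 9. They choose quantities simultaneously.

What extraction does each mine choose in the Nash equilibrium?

4.1

Mine Pike's profit: π = q_{Pike}(50 − 4q_{Pike} − 2q_{Largo}) − 9q_{Pike}.
∂π/∂q_{Pike} = 41 − 8q_{Pike} − 2q_{Largo} = 0 ⇒ q_{Pike} = 5.125 − 0.25q_{Largo}.
By symmetry q_{Largo} = q_{Pike}; substituting into the reaction function, 1.25q_{Pike} = 5.125 and q_{Pike} = 4.1.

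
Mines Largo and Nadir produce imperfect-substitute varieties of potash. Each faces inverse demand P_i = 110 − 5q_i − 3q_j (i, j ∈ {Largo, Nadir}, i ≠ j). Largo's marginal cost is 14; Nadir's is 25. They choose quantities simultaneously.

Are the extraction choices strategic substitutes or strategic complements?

strategic substitutes

Mine Largo's profit: π = q_{Largo}(110 − 5q_{Largo} − 3q_{Nadir}) − 14q_{Largo}.
∂π/∂q_{Largo} = 96 − 10q_{Largo} − 3q_{Nadir} = 0 ⇒ q_{Largo} = 9.6 − 0.3q_{Nadir}.
The best-response slope dq_{Largo}/dq_{Nadir} = −0.3 < 0: the reaction function is downward-sloping, so the choices are strategic substitutes.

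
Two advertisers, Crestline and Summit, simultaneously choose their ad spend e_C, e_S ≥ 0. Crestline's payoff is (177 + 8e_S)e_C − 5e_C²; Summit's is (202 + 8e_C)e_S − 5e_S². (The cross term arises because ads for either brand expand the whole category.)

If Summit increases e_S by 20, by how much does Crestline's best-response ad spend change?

16

Expanding Crestline's payoff: 177e_C + 8e_Se_C − 5e_C².
∂π/∂e_C = 177 + 8e_S − 10e_C = 0, so e_C = 17.7 + 0.8e_S.
The reaction-function slope is 0.8, so a 20-unit rise in e_S moves e_C by 0.8 × 20 = 16. Crestline's best response rises — the actions are strategic complements.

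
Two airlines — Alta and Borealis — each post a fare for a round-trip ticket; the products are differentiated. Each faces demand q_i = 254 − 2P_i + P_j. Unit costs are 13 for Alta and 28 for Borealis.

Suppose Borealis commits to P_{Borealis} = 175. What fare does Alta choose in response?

113.75

Alta's profit: π = (P_{Alta} − 13)(254 − 2P_{Alta} + P_{Borealis}).
∂π/∂P_{Alta} = 280 − 4P_{Alta} + P_{Borealis} = 0 ⇒ P_{Alta} = 70 + 0.25P_{Borealis}.
At P_{Borealis} = 175: P_{Alta} = 70 + 0.25·175 = 113.75.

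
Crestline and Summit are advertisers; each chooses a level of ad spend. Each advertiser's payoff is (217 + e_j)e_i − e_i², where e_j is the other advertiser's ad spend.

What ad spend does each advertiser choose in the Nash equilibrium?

217

Crestline's payoff is (217 + e_S)e_C − e_C².
∂π/∂e_C = 217 + e_S − 2e_C = 0, so e_C = 108.5 + 0.5e_S.
Setting e_C = e_S in the reaction function: e_C = 108.5 + 0.5e_C, so e_C = 108.5 / 0.5 = 217.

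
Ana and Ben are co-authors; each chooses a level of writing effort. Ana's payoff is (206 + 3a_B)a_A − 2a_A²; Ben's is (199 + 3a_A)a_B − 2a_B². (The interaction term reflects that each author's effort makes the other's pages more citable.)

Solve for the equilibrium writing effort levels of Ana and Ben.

Expanding Ana's payoff: 206a_A + 3a_Ba_A − 2a_A².
∂π/∂a_A = 206 + 3a_B − 4a_A = 0, so a_A = 51.5 + 0.75a_B.
Likewise for Ben: a_B = 49.75 + 0.75a_A.
Plugging a_B into Ana's best response: a_A = 51.5 + 0.75(49.75 + 0.75a_A) ⇒ 0.4375a_A = 88.8125, so a_A = 203.
Then a_B = 49.75 + 0.75·203 = 202.

203, 202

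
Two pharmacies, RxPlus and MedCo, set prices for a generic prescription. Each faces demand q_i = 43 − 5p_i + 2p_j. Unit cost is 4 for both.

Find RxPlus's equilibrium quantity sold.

19.375

RxPlus's profit: π = (p_{RxPlus} − 4)(43 − 5p_{RxPlus} + 2p_{MedCo}).
∂π/∂p_{RxPlus} = 63 − 10p_{RxPlus} + 2p_{MedCo} = 0 ⇒ p_{RxPlus} = 6.3 + 0.2p_{MedCo}.
By symmetry p_{MedCo} = p_{RxPlus}; substituting into the reaction function, 0.8p_{RxPlus} = 6.3 and p_{RxPlus} = 7.875.
q_{RxPlus} = 43 − 5·7.875 + 2·7.875 = 19.375.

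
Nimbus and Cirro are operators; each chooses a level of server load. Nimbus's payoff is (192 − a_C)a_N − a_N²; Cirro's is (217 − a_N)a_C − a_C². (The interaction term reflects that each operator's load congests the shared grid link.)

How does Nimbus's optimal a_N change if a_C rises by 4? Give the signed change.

Expanding Nimbus's payoff: 192a_N − a_Ca_N − a_N².
∂π/∂a_N = 192 − a_C − 2a_N = 0, so a_N = 96 − 0.5a_C.
The reaction-function slope is −0.5, so a 4-unit rise in a_C moves a_N by −0.5 × 4 = −2. Nimbus's best response falls — the actions are strategic substitutes.

-2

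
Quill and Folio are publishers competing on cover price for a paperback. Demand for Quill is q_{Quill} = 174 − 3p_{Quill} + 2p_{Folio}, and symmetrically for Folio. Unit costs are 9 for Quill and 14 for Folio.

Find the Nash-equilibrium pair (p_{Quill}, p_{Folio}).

Quill's profit: π = (p_{Quill} − 9)(174 − 3p_{Quill} + 2p_{Folio}).
∂π/∂p_{Quill} = 201 − 6p_{Quill} + 2p_{Folio} = 0 ⇒ p_{Quill} = 33.5 + (1/3)p_{Folio}.
Similarly p_{Folio} = 36 + (1/3)p_{Quill}.
Plugging p_{Folio} into Quill's best response: p_{Quill} = 33.5 + (1/3)(36 + (1/3)p_{Quill}) ⇒ (8/9)p_{Quill} = 45.5, so p_{Quill} = 51.1875.
Then p_{Folio} = 36 + (1/3)·51.1875 = 53.0625.

51.1875, 53.0625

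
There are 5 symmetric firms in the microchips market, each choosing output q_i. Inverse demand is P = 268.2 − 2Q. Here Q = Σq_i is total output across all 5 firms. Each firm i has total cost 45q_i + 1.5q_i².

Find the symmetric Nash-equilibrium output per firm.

14.88

A representative firm's profit is π_i = q_i(268.2 − 2Q) − 45q_i − 1.5q_i², with Q = q_i + Σ_{j≠i} q_j.
First-order condition: 223.2 − 7q_i − 2Σ_{j≠i} q_j = 0.
In a symmetric equilibrium every firm chooses the same q, so Σ_{j≠i} q_j = 4q. The condition becomes 223.2 − 15q = 0, giving q = 223.2/15 = 14.88.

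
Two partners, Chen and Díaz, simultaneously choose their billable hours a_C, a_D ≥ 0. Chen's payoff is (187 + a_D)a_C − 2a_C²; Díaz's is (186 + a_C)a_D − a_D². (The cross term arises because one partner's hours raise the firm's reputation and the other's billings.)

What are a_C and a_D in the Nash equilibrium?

80, 133

Expanding Chen's payoff: 187a_C + a_Da_C − 2a_C².
∂π/∂a_C = 187 + a_D − 4a_C = 0, so a_C = 46.75 + 0.25a_D.
Likewise for Díaz: a_D = 93 + 0.5a_C.
Plugging a_D into Chen's best response: a_C = 46.75 + 0.25(93 + 0.5a_C) ⇒ 0.875a_C = 70, so a_C = 80.
Then a_D = 93 + 0.5·80 = 133.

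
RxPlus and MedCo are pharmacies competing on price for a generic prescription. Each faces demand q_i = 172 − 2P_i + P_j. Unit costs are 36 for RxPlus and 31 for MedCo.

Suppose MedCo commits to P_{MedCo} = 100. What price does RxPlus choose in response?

86

RxPlus's profit: π = (P_{RxPlus} − 36)(172 − 2P_{RxPlus} + P_{MedCo}).
∂π/∂P_{RxPlus} = 244 − 4P_{RxPlus} + P_{MedCo} = 0 ⇒ P_{RxPlus} = 61 + 0.25P_{MedCo}.
At P_{MedCo} = 100: P_{RxPlus} = 61 + 0.25·100 = 86.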